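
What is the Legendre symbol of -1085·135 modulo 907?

By multiplicativity, (-1085·135|907) = (-1085|907)·(135|907).
First factor (-1085|907):
(-1085|907)
  = (729|907)    [-1085 ≡ 729 mod 907]
  = (907|729)    [QR: 729 ≡ 1 mod 4, sign kept]
  = (178|729)    [907 ≡ 178 mod 729]
  = (89|729)    [729 ≡ 1 mod 8 ⇒ (2|729) = +1]
  = (729|89)    [QR: 89 ≡ 1 mod 4, sign kept]
  = (17|89)    [729 ≡ 17 mod 89]
  = (89|17)    [QR: 17 ≡ 1 mod 4, sign kept]
  = (4|17)    [89 ≡ 4 mod 17]
  = (1|17)    [17 ≡ 1 mod 8 ⇒ (2|17)^2 = +1]
  = 1    [(1|17) = 1]
Second factor (135|907):
(135|907)
  = -(907|135)    [QR: both ≡ 3 mod 4, sign flips]
  = -(97|135)    [907 ≡ 97 mod 135]
  = -(135|97)    [QR: 97 ≡ 1 mod 4, sign kept]
  = -(38|97)    [135 ≡ 38 mod 97]
  = -(19|97)    [97 ≡ 1 mod 8 ⇒ (2|97) = +1]
  = -(97|19)    [QR: 97 ≡ 1 mod 4, sign kept]
  = -(2|19)    [97 ≡ 2 mod 19]
  = (1|19)    [19 ≡ 3 mod 8 ⇒ (2|19) = -1]
  = 1    [(1|19) = 1]
Product: (1)·(1) = 1.

1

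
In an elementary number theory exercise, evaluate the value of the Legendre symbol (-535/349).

Reduce the numerator: -535 ≡ 163 (mod 349), so (-535/349) = (163/349).
349 ≡ 1 (mod 4), so quadratic reciprocity gives (163/349) = (349/163). Reduce: 349 ≡ 23 (mod 163). Now have (23/163).
Both 23 ≡ 3 and 163 ≡ 3 (mod 4), so reciprocity gives (23/163) = -(163/23). Reduce: 163 ≡ 2 (mod 23). Now have -(2/23).
Factor out 2: 2 = 2. Since 23 ≡ 7 (mod 8), (2/23) = +1. Now have -(1/23).
(1/23) = 1. Collecting the sign factors: -1.

-1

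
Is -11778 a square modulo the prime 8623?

(-11778/8623)
  = (5468/8623)    [-11778 ≡ 5468 mod 8623]
  = (1367/8623)    [8623 ≡ 7 mod 8 ⇒ (2/8623)^2 = +1]
  = -(8623/1367)    [QR: both ≡ 3 mod 4, sign flips]
  = -(421/1367)    [8623 ≡ 421 mod 1367]
  = -(1367/421)    [QR: 421 ≡ 1 mod 4, sign kept]
  = -(104/421)    [1367 ≡ 104 mod 421]
  = (13/421)    [421 ≡ 5 mod 8 ⇒ (2/421)^3 = -1]
  = (421/13)    [QR: 13 ≡ 1 mod 4, sign kept]
  = (5/13)    [421 ≡ 5 mod 13]
  = (13/5)    [QR: 5 ≡ 1 mod 4, sign kept]
  = (3/5)    [13 ≡ 3 mod 5]
  = (5/3)    [QR: 5 ≡ 1 mod 4, sign kept]
  = (2/3)    [5 ≡ 2 mod 3]
  = -(1/3)    [3 ≡ 3 mod 8 ⇒ (2/3) = -1]
  = -1    [(1/3) = 1]
(-11778/8623) = -1, and 8623 is prime, so -11778 is not a quadratic residue mod 8623.

no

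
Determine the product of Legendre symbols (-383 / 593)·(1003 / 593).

By multiplicativity, (-383·1003 / 593) = (-383 / 593)·(1003 / 593).
First factor (-383 / 593):
Reduce the numerator: -383 ≡ 210 (mod 593), so (-383 / 593) = (210 / 593).
Factor out 2: 210 = 2·105. Since 593 ≡ 1 (mod 8), (2 / 593) = +1. Now have (105 / 593).
105 ≡ 1 (mod 4), so quadratic reciprocity gives (105 / 593) = (593 / 105). Reduce: 593 ≡ 68 (mod 105). Now have (68 / 105).
Factor out 2: 68 = 2^2·17. Since 105 ≡ 1 (mod 8), (2 / 105) = +1, and (2 / 105)^2 = +1. Now have (17 / 105).
17 ≡ 1 (mod 4), so quadratic reciprocity gives (17 / 105) = (105 / 17). Reduce: 105 ≡ 3 (mod 17). Now have (3 / 17).
17 ≡ 1 (mod 4), so quadratic reciprocity gives (3 / 17) = (17 / 3). Reduce: 17 ≡ 2 (mod 3). Now have (2 / 3).
Factor out 2: 2 = 2. Since 3 ≡ 3 (mod 8), (2 / 3) = -1. Now have -(1 / 3).
(1 / 3) = 1. Collecting the sign factors: -1.
Second factor (1003 / 593):
Reduce the numerator: 1003 ≡ 410 (mod 593), so (1003 / 593) = (410 / 593).
Factor out 2: 410 = 2·205. Since 593 ≡ 1 (mod 8), (2 / 593) = +1. Now have (205 / 593).
205 ≡ 1 (mod 4), so quadratic reciprocity gives (205 / 593) = (593 / 205). Reduce: 593 ≡ 183 (mod 205). Now have (183 / 205).
205 ≡ 1 (mod 4), so quadratic reciprocity gives (183 / 205) = (205 / 183). Reduce: 205 ≡ 22 (mod 183). Now have (22 / 183).
Factor out 2: 22 = 2·11. Since 183 ≡ 7 (mod 8), (2 / 183) = +1. Now have (11 / 183).
Both 11 ≡ 3 and 183 ≡ 3 (mod 4), so reciprocity gives (11 / 183) = -(183 / 11). Reduce: 183 ≡ 7 (mod 11). Now have -(7 / 11).
Both 7 ≡ 3 and 11 ≡ 3 (mod 4), so reciprocity gives (7 / 11) = -(11 / 7). Reduce: 11 ≡ 4 (mod 7). Now have (4 / 7).
Factor out 2: 4 = 2^2. Since 7 ≡ 7 (mod 8), (2 / 7) = +1, and (2 / 7)^2 = +1. Now have (1 / 7).
(1 / 7) = 1. Collecting the sign factors: 1.
Product: (-1)·(1) = -1.

-1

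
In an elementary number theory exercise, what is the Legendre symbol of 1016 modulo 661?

Reduce the numerator: 1016 ≡ 355 (mod 661), so (1016|661) = (355|661).
661 ≡ 1 (mod 4), so quadratic reciprocity gives (355|661) = (661|355). Reduce: 661 ≡ 306 (mod 355). Now have (306|355).
Factor out 2: 306 = 2·153. Since 355 ≡ 3 (mod 8), (2|355) = -1. Now have -(153|355).
153 ≡ 1 (mod 4), so quadratic reciprocity gives (153|355) = (355|153). Reduce: 355 ≡ 49 (mod 153). Now have -(49|153).
49 ≡ 1 (mod 4), so quadratic reciprocity gives (49|153) = (153|49). Reduce: 153 ≡ 6 (mod 49). Now have -(6|49).
Factor out 2: 6 = 2·3. Since 49 ≡ 1 (mod 8), (2|49) = +1. Now have -(3|49).
49 ≡ 1 (mod 4), so quadratic reciprocity gives (3|49) = (49|3). Reduce: 49 ≡ 1 (mod 3). Now have -(1|3).
(1|3) = 1. Collecting the sign factors: -1.

-1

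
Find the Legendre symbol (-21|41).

1

(-21|41)
  = (20|41)    [-21 ≡ 20 mod 41]
  = (5|41)    [41 ≡ 1 mod 8 ⇒ (2|41)^2 = +1]
  = (41|5)    [QR: 5 ≡ 1 mod 4, sign kept]
  = (1|5)    [41 ≡ 1 mod 5]
  = 1    [(1|5) = 1]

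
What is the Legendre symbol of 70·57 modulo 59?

-1

By multiplicativity, (70·57/59) = (70/59)·(57/59).
First factor (70/59):
(70/59)
  = (11/59)    [70 ≡ 11 mod 59]
  = -(59/11)    [QR: both ≡ 3 mod 4, sign flips]
  = -(4/11)    [59 ≡ 4 mod 11]
  = -(1/11)    [11 ≡ 3 mod 8 ⇒ (2/11)^2 = +1]
  = -1    [(1/11) = 1]
Second factor (57/59):
(57/59)
  = (59/57)    [QR: 57 ≡ 1 mod 4, sign kept]
  = (2/57)    [59 ≡ 2 mod 57]
  = (1/57)    [57 ≡ 1 mod 8 ⇒ (2/57) = +1]
  = 1    [(1/57) = 1]
Product: (-1)·(1) = -1.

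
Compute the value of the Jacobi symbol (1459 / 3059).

(1459 / 3059)
  = -(3059 / 1459)    [QR: both ≡ 3 mod 4, sign flips]
  = -(141 / 1459)    [3059 ≡ 141 mod 1459]
  = -(1459 / 141)    [QR: 141 ≡ 1 mod 4, sign kept]
  = -(49 / 141)    [1459 ≡ 49 mod 141]
  = -(141 / 49)    [QR: 49 ≡ 1 mod 4, sign kept]
  = -(43 / 49)    [141 ≡ 43 mod 49]
  = -(49 / 43)    [QR: 49 ≡ 1 mod 4, sign kept]
  = -(6 / 43)    [49 ≡ 6 mod 43]
  = (3 / 43)    [43 ≡ 3 mod 8 ⇒ (2 / 43) = -1]
  = -(43 / 3)    [QR: both ≡ 3 mod 4, sign flips]
  = -(1 / 3)    [43 ≡ 1 mod 3]
  = -1    [(1 / 3) = 1]

-1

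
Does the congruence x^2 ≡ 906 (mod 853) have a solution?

no

Reduce the numerator: 906 ≡ 53 (mod 853), so (906|853) = (53|853).
53 ≡ 1 (mod 4), so quadratic reciprocity gives (53|853) = (853|53). Reduce: 853 ≡ 5 (mod 53). Now have (5|53).
5 ≡ 1 (mod 4), so quadratic reciprocity gives (5|53) = (53|5). Reduce: 53 ≡ 3 (mod 5). Now have (3|5).
5 ≡ 1 (mod 4), so quadratic reciprocity gives (3|5) = (5|3). Reduce: 5 ≡ 2 (mod 3). Now have (2|3).
Factor out 2: 2 = 2. Since 3 ≡ 3 (mod 8), (2|3) = -1. Now have -(1|3).
(1|3) = 1. Collecting the sign factors: -1.
(906|853) = -1, and 853 is prime, so 906 is not a quadratic residue mod 853.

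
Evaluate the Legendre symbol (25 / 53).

1

25 ≡ 1 (mod 4), so quadratic reciprocity gives (25 / 53) = (53 / 25). Reduce: 53 ≡ 3 (mod 25). Now have (3 / 25).
25 ≡ 1 (mod 4), so quadratic reciprocity gives (3 / 25) = (25 / 3). Reduce: 25 ≡ 1 (mod 3). Now have (1 / 3).
(1 / 3) = 1. Collecting the sign factors: 1.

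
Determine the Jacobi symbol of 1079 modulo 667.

-1

(1079/667)
  = (412/667)    [1079 ≡ 412 mod 667]
  = (103/667)    [667 ≡ 3 mod 8 ⇒ (2/667)^2 = +1]
  = -(667/103)    [QR: both ≡ 3 mod 4, sign flips]
  = -(49/103)    [667 ≡ 49 mod 103]
  = -(103/49)    [QR: 49 ≡ 1 mod 4, sign kept]
  = -(5/49)    [103 ≡ 5 mod 49]
  = -(49/5)    [QR: 5 ≡ 1 mod 4, sign kept]
  = -(4/5)    [49 ≡ 4 mod 5]
  = -(1/5)    [5 ≡ 5 mod 8 ⇒ (2/5)^2 = +1]
  = -1    [(1/5) = 1]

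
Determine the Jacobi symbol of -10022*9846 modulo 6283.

By multiplicativity, (-10022·9846/6283) = (-10022/6283)·(9846/6283).
First factor (-10022/6283):
(-10022/6283)
  = (2544/6283)    [-10022 ≡ 2544 mod 6283]
  = (159/6283)    [6283 ≡ 3 mod 8 ⇒ (2/6283)^4 = +1]
  = -(6283/159)    [QR: both ≡ 3 mod 4, sign flips]
  = -(82/159)    [6283 ≡ 82 mod 159]
  = -(41/159)    [159 ≡ 7 mod 8 ⇒ (2/159) = +1]
  = -(159/41)    [QR: 41 ≡ 1 mod 4, sign kept]
  = -(36/41)    [159 ≡ 36 mod 41]
  = -(9/41)    [41 ≡ 1 mod 8 ⇒ (2/41)^2 = +1]
  = -(41/9)    [QR: 9 ≡ 1 mod 4, sign kept]
  = -(5/9)    [41 ≡ 5 mod 9]
  = -(9/5)    [QR: 5 ≡ 1 mod 4, sign kept]
  = -(4/5)    [9 ≡ 4 mod 5]
  = -(1/5)    [5 ≡ 5 mod 8 ⇒ (2/5)^2 = +1]
  = -1    [(1/5) = 1]
Second factor (9846/6283):
(9846/6283)
  = (3563/6283)    [9846 ≡ 3563 mod 6283]
  = -(6283/3563)    [QR: both ≡ 3 mod 4, sign flips]
  = -(2720/3563)    [6283 ≡ 2720 mod 3563]
  = (85/3563)    [3563 ≡ 3 mod 8 ⇒ (2/3563)^5 = -1]
  = (3563/85)    [QR: 85 ≡ 1 mod 4, sign kept]
  = (78/85)    [3563 ≡ 78 mod 85]
  = -(39/85)    [85 ≡ 5 mod 8 ⇒ (2/85) = -1]
  = -(85/39)    [QR: 85 ≡ 1 mod 4, sign kept]
  = -(7/39)    [85 ≡ 7 mod 39]
  = (39/7)    [QR: both ≡ 3 mod 4, sign flips]
  = (4/7)    [39 ≡ 4 mod 7]
  = (1/7)    [7 ≡ 7 mod 8 ⇒ (2/7)^2 = +1]
  = 1    [(1/7) = 1]
Product: (-1)·(1) = -1.

-1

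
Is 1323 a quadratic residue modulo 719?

yes

Reduce the numerator: 1323 ≡ 604 (mod 719), so (1323/719) = (604/719).
Factor out 2: 604 = 2^2·151. Since 719 ≡ 7 (mod 8), (2/719) = +1, and (2/719)^2 = +1. Now have (151/719).
Both 151 ≡ 3 and 719 ≡ 3 (mod 4), so reciprocity gives (151/719) = -(719/151). Reduce: 719 ≡ 115 (mod 151). Now have -(115/151).
Both 115 ≡ 3 and 151 ≡ 3 (mod 4), so reciprocity gives (115/151) = -(151/115). Reduce: 151 ≡ 36 (mod 115). Now have (36/115).
Factor out 2: 36 = 2^2·9. Since 115 ≡ 3 (mod 8), (2/115) = -1, and (2/115)^2 = +1. Now have (9/115).
9 ≡ 1 (mod 4), so quadratic reciprocity gives (9/115) = (115/9). Reduce: 115 ≡ 7 (mod 9). Now have (7/9).
9 ≡ 1 (mod 4), so quadratic reciprocity gives (7/9) = (9/7). Reduce: 9 ≡ 2 (mod 7). Now have (2/7).
Factor out 2: 2 = 2. Since 7 ≡ 7 (mod 8), (2/7) = +1. Now have (1/7).
(1/7) = 1. Collecting the sign factors: 1.
The Legendre symbol is 1, so x^2 ≡ 1323 (mod 719) has solution.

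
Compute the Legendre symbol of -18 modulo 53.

Reduce the numerator: -18 ≡ 35 (mod 53), so (-18/53) = (35/53).
53 ≡ 1 (mod 4), so quadratic reciprocity gives (35/53) = (53/35). Reduce: 53 ≡ 18 (mod 35). Now have (18/35).
Factor out 2: 18 = 2·9. Since 35 ≡ 3 (mod 8), (2/35) = -1. Now have -(9/35).
9 ≡ 1 (mod 4), so quadratic reciprocity gives (9/35) = (35/9). Reduce: 35 ≡ 8 (mod 9). Now have -(8/9).
Factor out 2: 8 = 2^3. Since 9 ≡ 1 (mod 8), (2/9) = +1, and (2/9)^3 = +1. Now have -(1/9).
(1/9) = 1. Collecting the sign factors: -1.

-1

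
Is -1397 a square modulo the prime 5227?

(-1397|5227)
  = (3830|5227)    [-1397 ≡ 3830 mod 5227]
  = -(1915|5227)    [5227 ≡ 3 mod 8 ⇒ (2|5227) = -1]
  = (5227|1915)    [QR: both ≡ 3 mod 4, sign flips]
  = (1397|1915)    [5227 ≡ 1397 mod 1915]
  = (1915|1397)    [QR: 1397 ≡ 1 mod 4, sign kept]
  = (518|1397)    [1915 ≡ 518 mod 1397]
  = -(259|1397)    [1397 ≡ 5 mod 8 ⇒ (2|1397) = -1]
  = -(1397|259)    [QR: 1397 ≡ 1 mod 4, sign kept]
  = -(102|259)    [1397 ≡ 102 mod 259]
  = (51|259)    [259 ≡ 3 mod 8 ⇒ (2|259) = -1]
  = -(259|51)    [QR: both ≡ 3 mod 4, sign flips]
  = -(4|51)    [259 ≡ 4 mod 51]
  = -(1|51)    [51 ≡ 3 mod 8 ⇒ (2|51)^2 = +1]
  = -1    [(1|51) = 1]
(-1397|5227) = -1, and 5227 is prime, so -1397 is not a quadratic residue mod 5227.

no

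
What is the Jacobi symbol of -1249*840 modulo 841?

1

By multiplicativity, (-1249·840 / 841) = (-1249 / 841)·(840 / 841).
First factor (-1249 / 841):
Reduce the numerator: -1249 ≡ 433 (mod 841), so (-1249 / 841) = (433 / 841).
433 ≡ 1 (mod 4), so quadratic reciprocity gives (433 / 841) = (841 / 433). Reduce: 841 ≡ 408 (mod 433). Now have (408 / 433).
Factor out 2: 408 = 2^3·51. Since 433 ≡ 1 (mod 8), (2 / 433) = +1, and (2 / 433)^3 = +1. Now have (51 / 433).
433 ≡ 1 (mod 4), so quadratic reciprocity gives (51 / 433) = (433 / 51). Reduce: 433 ≡ 25 (mod 51). Now have (25 / 51).
25 ≡ 1 (mod 4), so quadratic reciprocity gives (25 / 51) = (51 / 25). Reduce: 51 ≡ 1 (mod 25). Now have (1 / 25).
(1 / 25) = 1. Collecting the sign factors: 1.
Second factor (840 / 841):
Factor out 2: 840 = 2^3·105. Since 841 ≡ 1 (mod 8), (2 / 841) = +1, and (2 / 841)^3 = +1. Now have (105 / 841).
105 ≡ 1 (mod 4), so quadratic reciprocity gives (105 / 841) = (841 / 105). Reduce: 841 ≡ 1 (mod 105). Now have (1 / 105).
(1 / 105) = 1. Collecting the sign factors: 1.
Product: (1)·(1) = 1.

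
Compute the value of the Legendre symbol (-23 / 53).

-1

Reduce the numerator: -23 ≡ 30 (mod 53), so (-23 / 53) = (30 / 53).
Factor out 2: 30 = 2·15. Since 53 ≡ 5 (mod 8), (2 / 53) = -1. Now have -(15 / 53).
53 ≡ 1 (mod 4), so quadratic reciprocity gives (15 / 53) = (53 / 15). Reduce: 53 ≡ 8 (mod 15). Now have -(8 / 15).
Factor out 2: 8 = 2^3. Since 15 ≡ 7 (mod 8), (2 / 15) = +1, and (2 / 15)^3 = +1. Now have -(1 / 15).
(1 / 15) = 1. Collecting the sign factors: -1.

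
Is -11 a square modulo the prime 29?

no

Reduce the numerator: -11 ≡ 18 (mod 29), so (-11|29) = (18|29).
Factor out 2: 18 = 2·9. Since 29 ≡ 5 (mod 8), (2|29) = -1. Now have -(9|29).
9 ≡ 1 (mod 4), so quadratic reciprocity gives (9|29) = (29|9). Reduce: 29 ≡ 2 (mod 9). Now have -(2|9).
Factor out 2: 2 = 2. Since 9 ≡ 1 (mod 8), (2|9) = +1. Now have -(1|9).
(1|9) = 1. Collecting the sign factors: -1.
(-11|29) = -1, and 29 is prime, so -11 is not a quadratic residue mod 29.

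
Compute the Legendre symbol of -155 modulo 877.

-1

(-155/877)
  = (155/877)    [877 ≡ 1 mod 4 ⇒ (-1/877) = +1]
  = (877/155)    [QR: 877 ≡ 1 mod 4, sign kept]
  = (102/155)    [877 ≡ 102 mod 155]
  = -(51/155)    [155 ≡ 3 mod 8 ⇒ (2/155) = -1]
  = (155/51)    [QR: both ≡ 3 mod 4, sign flips]
  = (2/51)    [155 ≡ 2 mod 51]
  = -(1/51)    [51 ≡ 3 mod 8 ⇒ (2/51) = -1]
  = -1    [(1/51) = 1]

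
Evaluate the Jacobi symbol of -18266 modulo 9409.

1

Reduce the numerator: -18266 ≡ 552 (mod 9409), so (-18266/9409) = (552/9409).
Factor out 2: 552 = 2^3·69. Since 9409 ≡ 1 (mod 8), (2/9409) = +1, and (2/9409)^3 = +1. Now have (69/9409).
69 ≡ 1 (mod 4), so quadratic reciprocity gives (69/9409) = (9409/69). Reduce: 9409 ≡ 25 (mod 69). Now have (25/69).
25 ≡ 1 (mod 4), so quadratic reciprocity gives (25/69) = (69/25). Reduce: 69 ≡ 19 (mod 25). Now have (19/25).
25 ≡ 1 (mod 4), so quadratic reciprocity gives (19/25) = (25/19). Reduce: 25 ≡ 6 (mod 19). Now have (6/19).
Factor out 2: 6 = 2·3. Since 19 ≡ 3 (mod 8), (2/19) = -1. Now have -(3/19).
Both 3 ≡ 3 and 19 ≡ 3 (mod 4), so reciprocity gives (3/19) = -(19/3). Reduce: 19 ≡ 1 (mod 3). Now have (1/3).
(1/3) = 1. Collecting the sign factors: 1.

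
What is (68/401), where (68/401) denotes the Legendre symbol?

-1

Factor out 2: 68 = 2^2·17. Since 401 ≡ 1 (mod 8), (2/401) = +1, and (2/401)^2 = +1. Now have (17/401).
17 ≡ 1 (mod 4), so quadratic reciprocity gives (17/401) = (401/17). Reduce: 401 ≡ 10 (mod 17). Now have (10/17).
Factor out 2: 10 = 2·5. Since 17 ≡ 1 (mod 8), (2/17) = +1. Now have (5/17).
5 ≡ 1 (mod 4), so quadratic reciprocity gives (5/17) = (17/5). Reduce: 17 ≡ 2 (mod 5). Now have (2/5).
Factor out 2: 2 = 2. Since 5 ≡ 5 (mod 8), (2/5) = -1. Now have -(1/5).
(1/5) = 1. Collecting the sign factors: -1.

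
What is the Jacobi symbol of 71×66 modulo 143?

0

By multiplicativity, (71·66 / 143) = (71 / 143)·(66 / 143).
First factor (71 / 143):
Both 71 ≡ 3 and 143 ≡ 3 (mod 4), so reciprocity gives (71 / 143) = -(143 / 71). Reduce: 143 ≡ 1 (mod 71). Now have -(1 / 71).
(1 / 71) = 1. Collecting the sign factors: -1.
Second factor (66 / 143):
Factor out 2: 66 = 2·33. Since 143 ≡ 7 (mod 8), (2 / 143) = +1. Now have (33 / 143).
33 ≡ 1 (mod 4), so quadratic reciprocity gives (33 / 143) = (143 / 33). Reduce: 143 ≡ 11 (mod 33). Now have (11 / 33).
33 ≡ 1 (mod 4), so quadratic reciprocity gives (11 / 33) = (33 / 11). Reduce: 33 ≡ 0 (mod 11). Now have (0 / 11).
The numerator is now 0 with denominator 11 > 1: the symbol is 0.
Product: (-1)·(0) = 0.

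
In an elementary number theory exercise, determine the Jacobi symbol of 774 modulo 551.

-1

Reduce the numerator: 774 ≡ 223 (mod 551), so (774|551) = (223|551).
Both 223 ≡ 3 and 551 ≡ 3 (mod 4), so reciprocity gives (223|551) = -(551|223). Reduce: 551 ≡ 105 (mod 223). Now have -(105|223).
105 ≡ 1 (mod 4), so quadratic reciprocity gives (105|223) = (223|105). Reduce: 223 ≡ 13 (mod 105). Now have -(13|105).
13 ≡ 1 (mod 4), so quadratic reciprocity gives (13|105) = (105|13). Reduce: 105 ≡ 1 (mod 13). Now have -(1|13).
(1|13) = 1. Collecting the sign factors: -1.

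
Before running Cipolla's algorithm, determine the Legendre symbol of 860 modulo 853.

-1

Reduce the numerator: 860 ≡ 7 (mod 853), so (860/853) = (7/853).
853 ≡ 1 (mod 4), so quadratic reciprocity gives (7/853) = (853/7). Reduce: 853 ≡ 6 (mod 7). Now have (6/7).
Factor out 2: 6 = 2·3. Since 7 ≡ 7 (mod 8), (2/7) = +1. Now have (3/7).
Both 3 ≡ 3 and 7 ≡ 3 (mod 4), so reciprocity gives (3/7) = -(7/3). Reduce: 7 ≡ 1 (mod 3). Now have -(1/3).
(1/3) = 1. Collecting the sign factors: -1.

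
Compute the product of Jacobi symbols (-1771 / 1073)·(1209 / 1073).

1

By multiplicativity, (-1771·1209 / 1073) = (-1771 / 1073)·(1209 / 1073).
First factor (-1771 / 1073):
(-1771 / 1073)
  = (1771 / 1073)    [1073 ≡ 1 mod 4 ⇒ (-1 / 1073) = +1]
  = (698 / 1073)    [1771 ≡ 698 mod 1073]
  = (349 / 1073)    [1073 ≡ 1 mod 8 ⇒ (2 / 1073) = +1]
  = (1073 / 349)    [QR: 349 ≡ 1 mod 4, sign kept]
  = (26 / 349)    [1073 ≡ 26 mod 349]
  = -(13 / 349)    [349 ≡ 5 mod 8 ⇒ (2 / 349) = -1]
  = -(349 / 13)    [QR: 13 ≡ 1 mod 4, sign kept]
  = -(11 / 13)    [349 ≡ 11 mod 13]
  = -(13 / 11)    [QR: 13 ≡ 1 mod 4, sign kept]
  = -(2 / 11)    [13 ≡ 2 mod 11]
  = (1 / 11)    [11 ≡ 3 mod 8 ⇒ (2 / 11) = -1]
  = 1    [(1 / 11) = 1]
Second factor (1209 / 1073):
(1209 / 1073)
  = (136 / 1073)    [1209 ≡ 136 mod 1073]
  = (17 / 1073)    [1073 ≡ 1 mod 8 ⇒ (2 / 1073)^3 = +1]
  = (1073 / 17)    [QR: 17 ≡ 1 mod 4, sign kept]
  = (2 / 17)    [1073 ≡ 2 mod 17]
  = (1 / 17)    [17 ≡ 1 mod 8 ⇒ (2 / 17) = +1]
  = 1    [(1 / 17) = 1]
Product: (1)·(1) = 1.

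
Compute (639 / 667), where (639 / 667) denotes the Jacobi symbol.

(639 / 667)
  = -(667 / 639)    [QR: both ≡ 3 mod 4, sign flips]
  = -(28 / 639)    [667 ≡ 28 mod 639]
  = -(7 / 639)    [639 ≡ 7 mod 8 ⇒ (2 / 639)^2 = +1]
  = (639 / 7)    [QR: both ≡ 3 mod 4, sign flips]
  = (2 / 7)    [639 ≡ 2 mod 7]
  = (1 / 7)    [7 ≡ 7 mod 8 ⇒ (2 / 7) = +1]
  = 1    [(1 / 7) = 1]

1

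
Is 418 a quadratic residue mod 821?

(418/821)
  = -(209/821)    [821 ≡ 5 mod 8 ⇒ (2/821) = -1]
  = -(821/209)    [QR: 209 ≡ 1 mod 4, sign kept]
  = -(194/209)    [821 ≡ 194 mod 209]
  = -(97/209)    [209 ≡ 1 mod 8 ⇒ (2/209) = +1]
  = -(209/97)    [QR: 97 ≡ 1 mod 4, sign kept]
  = -(15/97)    [209 ≡ 15 mod 97]
  = -(97/15)    [QR: 97 ≡ 1 mod 4, sign kept]
  = -(7/15)    [97 ≡ 7 mod 15]
  = (15/7)    [QR: both ≡ 3 mod 4, sign flips]
  = (1/7)    [15 ≡ 1 mod 7]
  = 1    [(1/7) = 1]
(418/821) = 1, and 821 is prime, so 418 is a quadratic residue mod 821.

yes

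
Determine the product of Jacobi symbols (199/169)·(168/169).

1

By multiplicativity, (199·168/169) = (199/169)·(168/169).
First factor (199/169):
Reduce the numerator: 199 ≡ 30 (mod 169), so (199/169) = (30/169).
Factor out 2: 30 = 2·15. Since 169 ≡ 1 (mod 8), (2/169) = +1. Now have (15/169).
169 ≡ 1 (mod 4), so quadratic reciprocity gives (15/169) = (169/15). Reduce: 169 ≡ 4 (mod 15). Now have (4/15).
Factor out 2: 4 = 2^2. Since 15 ≡ 7 (mod 8), (2/15) = +1, and (2/15)^2 = +1. Now have (1/15).
(1/15) = 1. Collecting the sign factors: 1.
Second factor (168/169):
Factor out 2: 168 = 2^3·21. Since 169 ≡ 1 (mod 8), (2/169) = +1, and (2/169)^3 = +1. Now have (21/169).
21 ≡ 1 (mod 4), so quadratic reciprocity gives (21/169) = (169/21). Reduce: 169 ≡ 1 (mod 21). Now have (1/21).
(1/21) = 1. Collecting the sign factors: 1.
Product: (1)·(1) = 1.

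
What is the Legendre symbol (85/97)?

85 ≡ 1 (mod 4), so quadratic reciprocity gives (85/97) = (97/85). Reduce: 97 ≡ 12 (mod 85). Now have (12/85).
Factor out 2: 12 = 2^2·3. Since 85 ≡ 5 (mod 8), (2/85) = -1, and (2/85)^2 = +1. Now have (3/85).
85 ≡ 1 (mod 4), so quadratic reciprocity gives (3/85) = (85/3). Reduce: 85 ≡ 1 (mod 3). Now have (1/3).
(1/3) = 1. Collecting the sign factors: 1.

1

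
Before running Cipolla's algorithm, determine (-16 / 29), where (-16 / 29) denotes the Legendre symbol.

1

Pull out -1: (-16 / 29) = (-1 / 29)·(16 / 29). Since 29 ≡ 1 (mod 4), (-1 / 29) = +1. Now have (16 / 29).
Factor out 2: 16 = 2^4. Since 29 ≡ 5 (mod 8), (2 / 29) = -1, and (2 / 29)^4 = +1. Now have (1 / 29).
(1 / 29) = 1. Collecting the sign factors: 1.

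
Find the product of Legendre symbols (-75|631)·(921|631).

1

By multiplicativity, (-75·921|631) = (-75|631)·(921|631).
First factor (-75|631):
Reduce the numerator: -75 ≡ 556 (mod 631), so (-75|631) = (556|631).
Factor out 2: 556 = 2^2·139. Since 631 ≡ 7 (mod 8), (2|631) = +1, and (2|631)^2 = +1. Now have (139|631).
Both 139 ≡ 3 and 631 ≡ 3 (mod 4), so reciprocity gives (139|631) = -(631|139). Reduce: 631 ≡ 75 (mod 139). Now have -(75|139).
Both 75 ≡ 3 and 139 ≡ 3 (mod 4), so reciprocity gives (75|139) = -(139|75). Reduce: 139 ≡ 64 (mod 75). Now have (64|75).
Factor out 2: 64 = 2^6. Since 75 ≡ 3 (mod 8), (2|75) = -1, and (2|75)^6 = +1. Now have (1|75).
(1|75) = 1. Collecting the sign factors: 1.
Second factor (921|631):
Reduce the numerator: 921 ≡ 290 (mod 631), so (921|631) = (290|631).
Factor out 2: 290 = 2·145. Since 631 ≡ 7 (mod 8), (2|631) = +1. Now have (145|631).
145 ≡ 1 (mod 4), so quadratic reciprocity gives (145|631) = (631|145). Reduce: 631 ≡ 51 (mod 145). Now have (51|145).
145 ≡ 1 (mod 4), so quadratic reciprocity gives (51|145) = (145|51). Reduce: 145 ≡ 43 (mod 51). Now have (43|51).
Both 43 ≡ 3 and 51 ≡ 3 (mod 4), so reciprocity gives (43|51) = -(51|43). Reduce: 51 ≡ 8 (mod 43). Now have -(8|43).
Factor out 2: 8 = 2^3. Since 43 ≡ 3 (mod 8), (2|43) = -1, and (2|43)^3 = -1. Now have (1|43).
(1|43) = 1. Collecting the sign factors: 1.
Product: (1)·(1) = 1.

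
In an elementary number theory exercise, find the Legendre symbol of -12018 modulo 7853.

Reduce the numerator: -12018 ≡ 3688 (mod 7853), so (-12018|7853) = (3688|7853).
Factor out 2: 3688 = 2^3·461. Since 7853 ≡ 5 (mod 8), (2|7853) = -1, and (2|7853)^3 = -1. Now have -(461|7853).
461 ≡ 1 (mod 4), so quadratic reciprocity gives (461|7853) = (7853|461). Reduce: 7853 ≡ 16 (mod 461). Now have -(16|461).
Factor out 2: 16 = 2^4. Since 461 ≡ 5 (mod 8), (2|461) = -1, and (2|461)^4 = +1. Now have -(1|461).
(1|461) = 1. Collecting the sign factors: -1.

-1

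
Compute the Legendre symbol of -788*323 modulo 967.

-1

By multiplicativity, (-788·323/967) = (-788/967)·(323/967).
First factor (-788/967):
(-788/967)
  = (179/967)    [-788 ≡ 179 mod 967]
  = -(967/179)    [QR: both ≡ 3 mod 4, sign flips]
  = -(72/179)    [967 ≡ 72 mod 179]
  = (9/179)    [179 ≡ 3 mod 8 ⇒ (2/179)^3 = -1]
  = (179/9)    [QR: 9 ≡ 1 mod 4, sign kept]
  = (8/9)    [179 ≡ 8 mod 9]
  = (1/9)    [9 ≡ 1 mod 8 ⇒ (2/9)^3 = +1]
  = 1    [(1/9) = 1]
Second factor (323/967):
(323/967)
  = -(967/323)    [QR: both ≡ 3 mod 4, sign flips]
  = -(321/323)    [967 ≡ 321 mod 323]
  = -(323/321)    [QR: 321 ≡ 1 mod 4, sign kept]
  = -(2/321)    [323 ≡ 2 mod 321]
  = -(1/321)    [321 ≡ 1 mod 8 ⇒ (2/321) = +1]
  = -1    [(1/321) = 1]
Product: (1)·(-1) = -1.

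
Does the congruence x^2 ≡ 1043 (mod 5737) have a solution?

(1043|5737)
  = (5737|1043)    [QR: 5737 ≡ 1 mod 4, sign kept]
  = (522|1043)    [5737 ≡ 522 mod 1043]
  = -(261|1043)    [1043 ≡ 3 mod 8 ⇒ (2|1043) = -1]
  = -(1043|261)    [QR: 261 ≡ 1 mod 4, sign kept]
  = -(260|261)    [1043 ≡ 260 mod 261]
  = -(65|261)    [261 ≡ 5 mod 8 ⇒ (2|261)^2 = +1]
  = -(261|65)    [QR: 65 ≡ 1 mod 4, sign kept]
  = -(1|65)    [261 ≡ 1 mod 65]
  = -1    [(1|65) = 1]
(1043|5737) = -1, and 5737 is prime, so 1043 is not a quadratic residue mod 5737.

no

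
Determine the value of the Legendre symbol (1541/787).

1

Reduce the numerator: 1541 ≡ 754 (mod 787), so (1541/787) = (754/787).
Factor out 2: 754 = 2·377. Since 787 ≡ 3 (mod 8), (2/787) = -1. Now have -(377/787).
377 ≡ 1 (mod 4), so quadratic reciprocity gives (377/787) = (787/377). Reduce: 787 ≡ 33 (mod 377). Now have -(33/377).
33 ≡ 1 (mod 4), so quadratic reciprocity gives (33/377) = (377/33). Reduce: 377 ≡ 14 (mod 33). Now have -(14/33).
Factor out 2: 14 = 2·7. Since 33 ≡ 1 (mod 8), (2/33) = +1. Now have -(7/33).
33 ≡ 1 (mod 4), so quadratic reciprocity gives (7/33) = (33/7). Reduce: 33 ≡ 5 (mod 7). Now have -(5/7).
5 ≡ 1 (mod 4), so quadratic reciprocity gives (5/7) = (7/5). Reduce: 7 ≡ 2 (mod 5). Now have -(2/5).
Factor out 2: 2 = 2. Since 5 ≡ 5 (mod 8), (2/5) = -1. Now have (1/5).
(1/5) = 1. Collecting the sign factors: 1.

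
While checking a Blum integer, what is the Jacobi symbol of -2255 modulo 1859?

0

(-2255/1859)
  = (1463/1859)    [-2255 ≡ 1463 mod 1859]
  = -(1859/1463)    [QR: both ≡ 3 mod 4, sign flips]
  = -(396/1463)    [1859 ≡ 396 mod 1463]
  = -(99/1463)    [1463 ≡ 7 mod 8 ⇒ (2/1463)^2 = +1]
  = (1463/99)    [QR: both ≡ 3 mod 4, sign flips]
  = (77/99)    [1463 ≡ 77 mod 99]
  = (99/77)    [QR: 77 ≡ 1 mod 4, sign kept]
  = (22/77)    [99 ≡ 22 mod 77]
  = -(11/77)    [77 ≡ 5 mod 8 ⇒ (2/77) = -1]
  = -(77/11)    [QR: 77 ≡ 1 mod 4, sign kept]
  = -(0/11)    [77 ≡ 0 mod 11]
  = 0    [numerator 0, gcd > 1]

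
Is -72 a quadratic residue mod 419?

Reduce the numerator: -72 ≡ 347 (mod 419), so (-72/419) = (347/419).
Both 347 ≡ 3 and 419 ≡ 3 (mod 4), so reciprocity gives (347/419) = -(419/347). Reduce: 419 ≡ 72 (mod 347). Now have -(72/347).
Factor out 2: 72 = 2^3·9. Since 347 ≡ 3 (mod 8), (2/347) = -1, and (2/347)^3 = -1. Now have (9/347).
9 ≡ 1 (mod 4), so quadratic reciprocity gives (9/347) = (347/9). Reduce: 347 ≡ 5 (mod 9). Now have (5/9).
5 ≡ 1 (mod 4), so quadratic reciprocity gives (5/9) = (9/5). Reduce: 9 ≡ 4 (mod 5). Now have (4/5).
Factor out 2: 4 = 2^2. Since 5 ≡ 5 (mod 8), (2/5) = -1, and (2/5)^2 = +1. Now have (1/5).
(1/5) = 1. Collecting the sign factors: 1.
(-72/419) = 1, and 419 is prime, so -72 is a quadratic residue mod 419.

yes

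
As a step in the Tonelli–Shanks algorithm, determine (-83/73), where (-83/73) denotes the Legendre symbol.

(-83/73)
  = (63/73)    [-83 ≡ 63 mod 73]
  = (73/63)    [QR: 73 ≡ 1 mod 4, sign kept]
  = (10/63)    [73 ≡ 10 mod 63]
  = (5/63)    [63 ≡ 7 mod 8 ⇒ (2/63) = +1]
  = (63/5)    [QR: 5 ≡ 1 mod 4, sign kept]
  = (3/5)    [63 ≡ 3 mod 5]
  = (5/3)    [QR: 5 ≡ 1 mod 4, sign kept]
  = (2/3)    [5 ≡ 2 mod 3]
  = -(1/3)    [3 ≡ 3 mod 8 ⇒ (2/3) = -1]
  = -1    [(1/3) = 1]

-1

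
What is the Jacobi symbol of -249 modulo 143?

(-249/143)
  = (37/143)    [-249 ≡ 37 mod 143]
  = (143/37)    [QR: 37 ≡ 1 mod 4, sign kept]
  = (32/37)    [143 ≡ 32 mod 37]
  = -(1/37)    [37 ≡ 5 mod 8 ⇒ (2/37)^5 = -1]
  = -1    [(1/37) = 1]

-1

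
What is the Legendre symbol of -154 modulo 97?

Reduce the numerator: -154 ≡ 40 (mod 97), so (-154 / 97) = (40 / 97).
Factor out 2: 40 = 2^3·5. Since 97 ≡ 1 (mod 8), (2 / 97) = +1, and (2 / 97)^3 = +1. Now have (5 / 97).
5 ≡ 1 (mod 4), so quadratic reciprocity gives (5 / 97) = (97 / 5). Reduce: 97 ≡ 2 (mod 5). Now have (2 / 5).
Factor out 2: 2 = 2. Since 5 ≡ 5 (mod 8), (2 / 5) = -1. Now have -(1 / 5).
(1 / 5) = 1. Collecting the sign factors: -1.

-1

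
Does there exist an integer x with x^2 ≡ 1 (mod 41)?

yes

(1/41)
  = 1    [(1/41) = 1]
(1/41) = 1, and 41 is prime, so 1 is a quadratic residue mod 41.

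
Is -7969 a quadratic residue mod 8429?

no

Pull out -1: (-7969/8429) = (-1/8429)·(7969/8429). Since 8429 ≡ 1 (mod 4), (-1/8429) = +1. Now have (7969/8429).
7969 ≡ 1 (mod 4), so quadratic reciprocity gives (7969/8429) = (8429/7969). Reduce: 8429 ≡ 460 (mod 7969). Now have (460/7969).
Factor out 2: 460 = 2^2·115. Since 7969 ≡ 1 (mod 8), (2/7969) = +1, and (2/7969)^2 = +1. Now have (115/7969).
7969 ≡ 1 (mod 4), so quadratic reciprocity gives (115/7969) = (7969/115). Reduce: 7969 ≡ 34 (mod 115). Now have (34/115).
Factor out 2: 34 = 2·17. Since 115 ≡ 3 (mod 8), (2/115) = -1. Now have -(17/115).
17 ≡ 1 (mod 4), so quadratic reciprocity gives (17/115) = (115/17). Reduce: 115 ≡ 13 (mod 17). Now have -(13/17).
13 ≡ 1 (mod 4), so quadratic reciprocity gives (13/17) = (17/13). Reduce: 17 ≡ 4 (mod 13). Now have -(4/13).
Factor out 2: 4 = 2^2. Since 13 ≡ 5 (mod 8), (2/13) = -1, and (2/13)^2 = +1. Now have -(1/13).
(1/13) = 1. Collecting the sign factors: -1.
(-7969/8429) = -1, and 8429 is prime, so -7969 is not a quadratic residue mod 8429.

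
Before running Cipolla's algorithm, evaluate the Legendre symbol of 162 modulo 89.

Reduce the numerator: 162 ≡ 73 (mod 89), so (162 / 89) = (73 / 89).
73 ≡ 1 (mod 4), so quadratic reciprocity gives (73 / 89) = (89 / 73). Reduce: 89 ≡ 16 (mod 73). Now have (16 / 73).
Factor out 2: 16 = 2^4. Since 73 ≡ 1 (mod 8), (2 / 73) = +1, and (2 / 73)^4 = +1. Now have (1 / 73).
(1 / 73) = 1. Collecting the sign factors: 1.

1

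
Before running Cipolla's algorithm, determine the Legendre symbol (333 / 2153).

1

(333 / 2153)
  = (2153 / 333)    [QR: 333 ≡ 1 mod 4, sign kept]
  = (155 / 333)    [2153 ≡ 155 mod 333]
  = (333 / 155)    [QR: 333 ≡ 1 mod 4, sign kept]
  = (23 / 155)    [333 ≡ 23 mod 155]
  = -(155 / 23)    [QR: both ≡ 3 mod 4, sign flips]
  = -(17 / 23)    [155 ≡ 17 mod 23]
  = -(23 / 17)    [QR: 17 ≡ 1 mod 4, sign kept]
  = -(6 / 17)    [23 ≡ 6 mod 17]
  = -(3 / 17)    [17 ≡ 1 mod 8 ⇒ (2 / 17) = +1]
  = -(17 / 3)    [QR: 17 ≡ 1 mod 4, sign kept]
  = -(2 / 3)    [17 ≡ 2 mod 3]
  = (1 / 3)    [3 ≡ 3 mod 8 ⇒ (2 / 3) = -1]
  = 1    [(1 / 3) = 1]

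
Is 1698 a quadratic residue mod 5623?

yes

Factor out 2: 1698 = 2·849. Since 5623 ≡ 7 (mod 8), (2/5623) = +1. Now have (849/5623).
849 ≡ 1 (mod 4), so quadratic reciprocity gives (849/5623) = (5623/849). Reduce: 5623 ≡ 529 (mod 849). Now have (529/849).
529 ≡ 1 (mod 4), so quadratic reciprocity gives (529/849) = (849/529). Reduce: 849 ≡ 320 (mod 529). Now have (320/529).
Factor out 2: 320 = 2^6·5. Since 529 ≡ 1 (mod 8), (2/529) = +1, and (2/529)^6 = +1. Now have (5/529).
5 ≡ 1 (mod 4), so quadratic reciprocity gives (5/529) = (529/5). Reduce: 529 ≡ 4 (mod 5). Now have (4/5).
Factor out 2: 4 = 2^2. Since 5 ≡ 5 (mod 8), (2/5) = -1, and (2/5)^2 = +1. Now have (1/5).
(1/5) = 1. Collecting the sign factors: 1.
The Legendre symbol is 1, so x^2 ≡ 1698 (mod 5623) has solution.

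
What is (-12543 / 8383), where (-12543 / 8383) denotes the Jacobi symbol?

(-12543 / 8383)
  = -(12543 / 8383)    [8383 ≡ 3 mod 4 ⇒ (-1 / 8383) = -1]
  = -(4160 / 8383)    [12543 ≡ 4160 mod 8383]
  = -(65 / 8383)    [8383 ≡ 7 mod 8 ⇒ (2 / 8383)^6 = +1]
  = -(8383 / 65)    [QR: 65 ≡ 1 mod 4, sign kept]
  = -(63 / 65)    [8383 ≡ 63 mod 65]
  = -(65 / 63)    [QR: 65 ≡ 1 mod 4, sign kept]
  = -(2 / 63)    [65 ≡ 2 mod 63]
  = -(1 / 63)    [63 ≡ 7 mod 8 ⇒ (2 / 63) = +1]
  = -1    [(1 / 63) = 1]

-1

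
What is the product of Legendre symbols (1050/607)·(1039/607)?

1

By multiplicativity, (1050·1039/607) = (1050/607)·(1039/607).
First factor (1050/607):
Reduce the numerator: 1050 ≡ 443 (mod 607), so (1050/607) = (443/607).
Both 443 ≡ 3 and 607 ≡ 3 (mod 4), so reciprocity gives (443/607) = -(607/443). Reduce: 607 ≡ 164 (mod 443). Now have -(164/443).
Factor out 2: 164 = 2^2·41. Since 443 ≡ 3 (mod 8), (2/443) = -1, and (2/443)^2 = +1. Now have -(41/443).
41 ≡ 1 (mod 4), so quadratic reciprocity gives (41/443) = (443/41). Reduce: 443 ≡ 33 (mod 41). Now have -(33/41).
33 ≡ 1 (mod 4), so quadratic reciprocity gives (33/41) = (41/33). Reduce: 41 ≡ 8 (mod 33). Now have -(8/33).
Factor out 2: 8 = 2^3. Since 33 ≡ 1 (mod 8), (2/33) = +1, and (2/33)^3 = +1. Now have -(1/33).
(1/33) = 1. Collecting the sign factors: -1.
Second factor (1039/607):
Reduce the numerator: 1039 ≡ 432 (mod 607), so (1039/607) = (432/607).
Factor out 2: 432 = 2^4·27. Since 607 ≡ 7 (mod 8), (2/607) = +1, and (2/607)^4 = +1. Now have (27/607).
Both 27 ≡ 3 and 607 ≡ 3 (mod 4), so reciprocity gives (27/607) = -(607/27). Reduce: 607 ≡ 13 (mod 27). Now have -(13/27).
13 ≡ 1 (mod 4), so quadratic reciprocity gives (13/27) = (27/13). Reduce: 27 ≡ 1 (mod 13). Now have -(1/13).
(1/13) = 1. Collecting the sign factors: -1.
Product: (-1)·(-1) = 1.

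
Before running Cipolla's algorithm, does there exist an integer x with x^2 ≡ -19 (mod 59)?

(-19|59)
  = -(19|59)    [59 ≡ 3 mod 4 ⇒ (-1|59) = -1]
  = (59|19)    [QR: both ≡ 3 mod 4, sign flips]
  = (2|19)    [59 ≡ 2 mod 19]
  = -(1|19)    [19 ≡ 3 mod 8 ⇒ (2|19) = -1]
  = -1    [(1|19) = 1]
(-19|59) = -1, and 59 is prime, so -19 is not a quadratic residue mod 59.

no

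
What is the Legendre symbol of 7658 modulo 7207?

(7658|7207)
  = (451|7207)    [7658 ≡ 451 mod 7207]
  = -(7207|451)    [QR: both ≡ 3 mod 4, sign flips]
  = -(442|451)    [7207 ≡ 442 mod 451]
  = (221|451)    [451 ≡ 3 mod 8 ⇒ (2|451) = -1]
  = (451|221)    [QR: 221 ≡ 1 mod 4, sign kept]
  = (9|221)    [451 ≡ 9 mod 221]
  = (221|9)    [QR: 9 ≡ 1 mod 4, sign kept]
  = (5|9)    [221 ≡ 5 mod 9]
  = (9|5)    [QR: 5 ≡ 1 mod 4, sign kept]
  = (4|5)    [9 ≡ 4 mod 5]
  = (1|5)    [5 ≡ 5 mod 8 ⇒ (2|5)^2 = +1]
  = 1    [(1|5) = 1]

1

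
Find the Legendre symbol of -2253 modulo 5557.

-1

(-2253 / 5557)
  = (2253 / 5557)    [5557 ≡ 1 mod 4 ⇒ (-1 / 5557) = +1]
  = (5557 / 2253)    [QR: 2253 ≡ 1 mod 4, sign kept]
  = (1051 / 2253)    [5557 ≡ 1051 mod 2253]
  = (2253 / 1051)    [QR: 2253 ≡ 1 mod 4, sign kept]
  = (151 / 1051)    [2253 ≡ 151 mod 1051]
  = -(1051 / 151)    [QR: both ≡ 3 mod 4, sign flips]
  = -(145 / 151)    [1051 ≡ 145 mod 151]
  = -(151 / 145)    [QR: 145 ≡ 1 mod 4, sign kept]
  = -(6 / 145)    [151 ≡ 6 mod 145]
  = -(3 / 145)    [145 ≡ 1 mod 8 ⇒ (2 / 145) = +1]
  = -(145 / 3)    [QR: 145 ≡ 1 mod 4, sign kept]
  = -(1 / 3)    [145 ≡ 1 mod 3]
  = -1    [(1 / 3) = 1]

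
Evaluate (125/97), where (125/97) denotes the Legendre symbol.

(125/97)
  = (28/97)    [125 ≡ 28 mod 97]
  = (7/97)    [97 ≡ 1 mod 8 ⇒ (2/97)^2 = +1]
  = (97/7)    [QR: 97 ≡ 1 mod 4, sign kept]
  = (6/7)    [97 ≡ 6 mod 7]
  = (3/7)    [7 ≡ 7 mod 8 ⇒ (2/7) = +1]
  = -(7/3)    [QR: both ≡ 3 mod 4, sign flips]
  = -(1/3)    [7 ≡ 1 mod 3]
  = -1    [(1/3) = 1]

-1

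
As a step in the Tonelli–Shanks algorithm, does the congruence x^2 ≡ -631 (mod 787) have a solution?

Pull out -1: (-631/787) = (-1/787)·(631/787). Since 787 ≡ 3 (mod 4), (-1/787) = -1. Now have -(631/787).
Both 631 ≡ 3 and 787 ≡ 3 (mod 4), so reciprocity gives (631/787) = -(787/631). Reduce: 787 ≡ 156 (mod 631). Now have (156/631).
Factor out 2: 156 = 2^2·39. Since 631 ≡ 7 (mod 8), (2/631) = +1, and (2/631)^2 = +1. Now have (39/631).
Both 39 ≡ 3 and 631 ≡ 3 (mod 4), so reciprocity gives (39/631) = -(631/39). Reduce: 631 ≡ 7 (mod 39). Now have -(7/39).
Both 7 ≡ 3 and 39 ≡ 3 (mod 4), so reciprocity gives (7/39) = -(39/7). Reduce: 39 ≡ 4 (mod 7). Now have (4/7).
Factor out 2: 4 = 2^2. Since 7 ≡ 7 (mod 8), (2/7) = +1, and (2/7)^2 = +1. Now have (1/7).
(1/7) = 1. Collecting the sign factors: 1.
(-631/787) = 1, and 787 is prime, so -631 is a quadratic residue mod 787.

yes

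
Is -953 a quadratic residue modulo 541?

yes

Pull out -1: (-953|541) = (-1|541)·(953|541). Since 541 ≡ 1 (mod 4), (-1|541) = +1. Now have (953|541).
Reduce the numerator: 953 ≡ 412 (mod 541), so (953|541) = (412|541).
Factor out 2: 412 = 2^2·103. Since 541 ≡ 5 (mod 8), (2|541) = -1, and (2|541)^2 = +1. Now have (103|541).
541 ≡ 1 (mod 4), so quadratic reciprocity gives (103|541) = (541|103). Reduce: 541 ≡ 26 (mod 103). Now have (26|103).
Factor out 2: 26 = 2·13. Since 103 ≡ 7 (mod 8), (2|103) = +1. Now have (13|103).
13 ≡ 1 (mod 4), so quadratic reciprocity gives (13|103) = (103|13). Reduce: 103 ≡ 12 (mod 13). Now have (12|13).
Factor out 2: 12 = 2^2·3. Since 13 ≡ 5 (mod 8), (2|13) = -1, and (2|13)^2 = +1. Now have (3|13).
13 ≡ 1 (mod 4), so quadratic reciprocity gives (3|13) = (13|3). Reduce: 13 ≡ 1 (mod 3). Now have (1|3).
(1|3) = 1. Collecting the sign factors: 1.
The Legendre symbol is 1, so x^2 ≡ -953 (mod 541) has solution.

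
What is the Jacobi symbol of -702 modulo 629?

Pull out -1: (-702|629) = (-1|629)·(702|629). Since 629 ≡ 1 (mod 4), (-1|629) = +1. Now have (702|629).
Reduce the numerator: 702 ≡ 73 (mod 629), so (702|629) = (73|629).
73 ≡ 1 (mod 4), so quadratic reciprocity gives (73|629) = (629|73). Reduce: 629 ≡ 45 (mod 73). Now have (45|73).
45 ≡ 1 (mod 4), so quadratic reciprocity gives (45|73) = (73|45). Reduce: 73 ≡ 28 (mod 45). Now have (28|45).
Factor out 2: 28 = 2^2·7. Since 45 ≡ 5 (mod 8), (2|45) = -1, and (2|45)^2 = +1. Now have (7|45).
45 ≡ 1 (mod 4), so quadratic reciprocity gives (7|45) = (45|7). Reduce: 45 ≡ 3 (mod 7). Now have (3|7).
Both 3 ≡ 3 and 7 ≡ 3 (mod 4), so reciprocity gives (3|7) = -(7|3). Reduce: 7 ≡ 1 (mod 3). Now have -(1|3).
(1|3) = 1. Collecting the sign factors: -1.

-1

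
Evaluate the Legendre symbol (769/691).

-1

Reduce the numerator: 769 ≡ 78 (mod 691), so (769/691) = (78/691).
Factor out 2: 78 = 2·39. Since 691 ≡ 3 (mod 8), (2/691) = -1. Now have -(39/691).
Both 39 ≡ 3 and 691 ≡ 3 (mod 4), so reciprocity gives (39/691) = -(691/39). Reduce: 691 ≡ 28 (mod 39). Now have (28/39).
Factor out 2: 28 = 2^2·7. Since 39 ≡ 7 (mod 8), (2/39) = +1, and (2/39)^2 = +1. Now have (7/39).
Both 7 ≡ 3 and 39 ≡ 3 (mod 4), so reciprocity gives (7/39) = -(39/7). Reduce: 39 ≡ 4 (mod 7). Now have -(4/7).
Factor out 2: 4 = 2^2. Since 7 ≡ 7 (mod 8), (2/7) = +1, and (2/7)^2 = +1. Now have -(1/7).
(1/7) = 1. Collecting the sign factors: -1.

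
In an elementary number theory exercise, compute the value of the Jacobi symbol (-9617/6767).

-1

(-9617/6767)
  = (3917/6767)    [-9617 ≡ 3917 mod 6767]
  = (6767/3917)    [QR: 3917 ≡ 1 mod 4, sign kept]
  = (2850/3917)    [6767 ≡ 2850 mod 3917]
  = -(1425/3917)    [3917 ≡ 5 mod 8 ⇒ (2/3917) = -1]
  = -(3917/1425)    [QR: 1425 ≡ 1 mod 4, sign kept]
  = -(1067/1425)    [3917 ≡ 1067 mod 1425]
  = -(1425/1067)    [QR: 1425 ≡ 1 mod 4, sign kept]
  = -(358/1067)    [1425 ≡ 358 mod 1067]
  = (179/1067)    [1067 ≡ 3 mod 8 ⇒ (2/1067) = -1]
  = -(1067/179)    [QR: both ≡ 3 mod 4, sign flips]
  = -(172/179)    [1067 ≡ 172 mod 179]
  = -(43/179)    [179 ≡ 3 mod 8 ⇒ (2/179)^2 = +1]
  = (179/43)    [QR: both ≡ 3 mod 4, sign flips]
  = (7/43)    [179 ≡ 7 mod 43]
  = -(43/7)    [QR: both ≡ 3 mod 4, sign flips]
  = -(1/7)    [43 ≡ 1 mod 7]
  = -1    [(1/7) = 1]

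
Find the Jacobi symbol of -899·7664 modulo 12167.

1

By multiplicativity, (-899·7664/12167) = (-899/12167)·(7664/12167).
First factor (-899/12167):
Pull out -1: (-899/12167) = (-1/12167)·(899/12167). Since 12167 ≡ 3 (mod 4), (-1/12167) = -1. Now have -(899/12167).
Both 899 ≡ 3 and 12167 ≡ 3 (mod 4), so reciprocity gives (899/12167) = -(12167/899). Reduce: 12167 ≡ 480 (mod 899). Now have (480/899).
Factor out 2: 480 = 2^5·15. Since 899 ≡ 3 (mod 8), (2/899) = -1, and (2/899)^5 = -1. Now have -(15/899).
Both 15 ≡ 3 and 899 ≡ 3 (mod 4), so reciprocity gives (15/899) = -(899/15). Reduce: 899 ≡ 14 (mod 15). Now have (14/15).
Factor out 2: 14 = 2·7. Since 15 ≡ 7 (mod 8), (2/15) = +1. Now have (7/15).
Both 7 ≡ 3 and 15 ≡ 3 (mod 4), so reciprocity gives (7/15) = -(15/7). Reduce: 15 ≡ 1 (mod 7). Now have -(1/7).
(1/7) = 1. Collecting the sign factors: -1.
Second factor (7664/12167):
Factor out 2: 7664 = 2^4·479. Since 12167 ≡ 7 (mod 8), (2/12167) = +1, and (2/12167)^4 = +1. Now have (479/12167).
Both 479 ≡ 3 and 12167 ≡ 3 (mod 4), so reciprocity gives (479/12167) = -(12167/479). Reduce: 12167 ≡ 192 (mod 479). Now have -(192/479).
Factor out 2: 192 = 2^6·3. Since 479 ≡ 7 (mod 8), (2/479) = +1, and (2/479)^6 = +1. Now have -(3/479).
Both 3 ≡ 3 and 479 ≡ 3 (mod 4), so reciprocity gives (3/479) = -(479/3). Reduce: 479 ≡ 2 (mod 3). Now have (2/3).
Factor out 2: 2 = 2. Since 3 ≡ 3 (mod 8), (2/3) = -1. Now have -(1/3).
(1/3) = 1. Collecting the sign factors: -1.
Product: (-1)·(-1) = 1.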